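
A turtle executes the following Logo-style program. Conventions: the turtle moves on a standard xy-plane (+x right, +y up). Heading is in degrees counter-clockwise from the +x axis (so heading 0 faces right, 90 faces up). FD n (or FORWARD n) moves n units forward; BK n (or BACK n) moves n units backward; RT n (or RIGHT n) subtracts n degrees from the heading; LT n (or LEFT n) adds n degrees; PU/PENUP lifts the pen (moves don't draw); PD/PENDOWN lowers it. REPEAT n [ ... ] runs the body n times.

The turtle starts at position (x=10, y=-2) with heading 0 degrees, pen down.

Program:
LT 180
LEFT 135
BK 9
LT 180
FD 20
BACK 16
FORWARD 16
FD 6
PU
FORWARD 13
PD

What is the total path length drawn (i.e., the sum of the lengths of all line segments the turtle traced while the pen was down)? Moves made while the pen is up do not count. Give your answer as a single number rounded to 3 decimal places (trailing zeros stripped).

Executing turtle program step by step:
Start: pos=(10,-2), heading=0, pen down
LT 180: heading 0 -> 180
LT 135: heading 180 -> 315
BK 9: (10,-2) -> (3.636,4.364) [heading=315, draw]
LT 180: heading 315 -> 135
FD 20: (3.636,4.364) -> (-10.506,18.506) [heading=135, draw]
BK 16: (-10.506,18.506) -> (0.808,7.192) [heading=135, draw]
FD 16: (0.808,7.192) -> (-10.506,18.506) [heading=135, draw]
FD 6: (-10.506,18.506) -> (-14.749,22.749) [heading=135, draw]
PU: pen up
FD 13: (-14.749,22.749) -> (-23.941,31.941) [heading=135, move]
PD: pen down
Final: pos=(-23.941,31.941), heading=135, 5 segment(s) drawn

Segment lengths:
  seg 1: (10,-2) -> (3.636,4.364), length = 9
  seg 2: (3.636,4.364) -> (-10.506,18.506), length = 20
  seg 3: (-10.506,18.506) -> (0.808,7.192), length = 16
  seg 4: (0.808,7.192) -> (-10.506,18.506), length = 16
  seg 5: (-10.506,18.506) -> (-14.749,22.749), length = 6
Total = 67

Answer: 67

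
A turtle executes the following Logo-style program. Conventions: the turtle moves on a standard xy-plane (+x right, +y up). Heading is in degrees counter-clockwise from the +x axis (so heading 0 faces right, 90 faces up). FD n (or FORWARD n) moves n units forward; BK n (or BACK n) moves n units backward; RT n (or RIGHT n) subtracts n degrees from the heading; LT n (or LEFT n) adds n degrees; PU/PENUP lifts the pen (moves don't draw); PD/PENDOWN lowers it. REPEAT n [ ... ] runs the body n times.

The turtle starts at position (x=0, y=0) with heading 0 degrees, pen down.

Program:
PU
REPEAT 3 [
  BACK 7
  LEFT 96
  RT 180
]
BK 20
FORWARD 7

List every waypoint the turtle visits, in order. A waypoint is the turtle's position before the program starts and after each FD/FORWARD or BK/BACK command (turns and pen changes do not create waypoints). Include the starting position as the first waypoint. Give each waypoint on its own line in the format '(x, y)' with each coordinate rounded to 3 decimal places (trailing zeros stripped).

Answer: (0, 0)
(-7, 0)
(-7.732, 6.962)
(-0.885, 8.417)
(5.296, -10.604)
(3.133, -3.947)

Derivation:
Executing turtle program step by step:
Start: pos=(0,0), heading=0, pen down
PU: pen up
REPEAT 3 [
  -- iteration 1/3 --
  BK 7: (0,0) -> (-7,0) [heading=0, move]
  LT 96: heading 0 -> 96
  RT 180: heading 96 -> 276
  -- iteration 2/3 --
  BK 7: (-7,0) -> (-7.732,6.962) [heading=276, move]
  LT 96: heading 276 -> 12
  RT 180: heading 12 -> 192
  -- iteration 3/3 --
  BK 7: (-7.732,6.962) -> (-0.885,8.417) [heading=192, move]
  LT 96: heading 192 -> 288
  RT 180: heading 288 -> 108
]
BK 20: (-0.885,8.417) -> (5.296,-10.604) [heading=108, move]
FD 7: (5.296,-10.604) -> (3.133,-3.947) [heading=108, move]
Final: pos=(3.133,-3.947), heading=108, 0 segment(s) drawn
Waypoints (6 total):
(0, 0)
(-7, 0)
(-7.732, 6.962)
(-0.885, 8.417)
(5.296, -10.604)
(3.133, -3.947)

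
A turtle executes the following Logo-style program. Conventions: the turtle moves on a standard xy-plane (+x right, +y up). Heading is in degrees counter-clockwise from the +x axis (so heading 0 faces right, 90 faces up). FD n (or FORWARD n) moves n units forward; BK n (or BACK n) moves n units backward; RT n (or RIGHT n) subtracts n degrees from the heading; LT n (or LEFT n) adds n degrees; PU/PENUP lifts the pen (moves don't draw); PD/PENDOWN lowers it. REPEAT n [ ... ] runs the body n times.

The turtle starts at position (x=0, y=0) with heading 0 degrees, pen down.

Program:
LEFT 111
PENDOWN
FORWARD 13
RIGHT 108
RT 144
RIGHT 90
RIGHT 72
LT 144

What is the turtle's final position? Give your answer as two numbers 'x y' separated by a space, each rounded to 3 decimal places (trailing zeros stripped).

Executing turtle program step by step:
Start: pos=(0,0), heading=0, pen down
LT 111: heading 0 -> 111
PD: pen down
FD 13: (0,0) -> (-4.659,12.137) [heading=111, draw]
RT 108: heading 111 -> 3
RT 144: heading 3 -> 219
RT 90: heading 219 -> 129
RT 72: heading 129 -> 57
LT 144: heading 57 -> 201
Final: pos=(-4.659,12.137), heading=201, 1 segment(s) drawn

Answer: -4.659 12.137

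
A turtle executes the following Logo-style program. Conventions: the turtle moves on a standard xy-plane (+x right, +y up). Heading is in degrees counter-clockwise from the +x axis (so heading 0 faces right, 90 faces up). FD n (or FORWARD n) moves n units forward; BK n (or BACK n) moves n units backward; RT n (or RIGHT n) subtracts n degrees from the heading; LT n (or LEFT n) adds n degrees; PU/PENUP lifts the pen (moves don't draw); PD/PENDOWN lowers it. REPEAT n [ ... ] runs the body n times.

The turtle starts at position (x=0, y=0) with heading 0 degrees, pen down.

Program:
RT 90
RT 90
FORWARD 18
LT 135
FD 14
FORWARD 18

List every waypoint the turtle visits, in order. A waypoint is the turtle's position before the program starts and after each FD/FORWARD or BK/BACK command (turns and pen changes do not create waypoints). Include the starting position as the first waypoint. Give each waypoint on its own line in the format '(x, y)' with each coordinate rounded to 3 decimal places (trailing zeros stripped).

Executing turtle program step by step:
Start: pos=(0,0), heading=0, pen down
RT 90: heading 0 -> 270
RT 90: heading 270 -> 180
FD 18: (0,0) -> (-18,0) [heading=180, draw]
LT 135: heading 180 -> 315
FD 14: (-18,0) -> (-8.101,-9.899) [heading=315, draw]
FD 18: (-8.101,-9.899) -> (4.627,-22.627) [heading=315, draw]
Final: pos=(4.627,-22.627), heading=315, 3 segment(s) drawn
Waypoints (4 total):
(0, 0)
(-18, 0)
(-8.101, -9.899)
(4.627, -22.627)

Answer: (0, 0)
(-18, 0)
(-8.101, -9.899)
(4.627, -22.627)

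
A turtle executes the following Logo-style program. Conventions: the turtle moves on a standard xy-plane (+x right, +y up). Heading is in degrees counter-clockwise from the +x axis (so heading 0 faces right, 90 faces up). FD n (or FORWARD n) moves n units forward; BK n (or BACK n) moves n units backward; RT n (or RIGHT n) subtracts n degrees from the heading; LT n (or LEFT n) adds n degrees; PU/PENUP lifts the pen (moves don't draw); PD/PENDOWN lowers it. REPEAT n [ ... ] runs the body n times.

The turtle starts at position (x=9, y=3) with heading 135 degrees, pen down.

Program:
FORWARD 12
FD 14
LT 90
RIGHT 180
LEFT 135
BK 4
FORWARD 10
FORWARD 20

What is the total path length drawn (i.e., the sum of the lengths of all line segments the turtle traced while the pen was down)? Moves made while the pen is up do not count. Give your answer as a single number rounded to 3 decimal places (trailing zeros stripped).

Answer: 60

Derivation:
Executing turtle program step by step:
Start: pos=(9,3), heading=135, pen down
FD 12: (9,3) -> (0.515,11.485) [heading=135, draw]
FD 14: (0.515,11.485) -> (-9.385,21.385) [heading=135, draw]
LT 90: heading 135 -> 225
RT 180: heading 225 -> 45
LT 135: heading 45 -> 180
BK 4: (-9.385,21.385) -> (-5.385,21.385) [heading=180, draw]
FD 10: (-5.385,21.385) -> (-15.385,21.385) [heading=180, draw]
FD 20: (-15.385,21.385) -> (-35.385,21.385) [heading=180, draw]
Final: pos=(-35.385,21.385), heading=180, 5 segment(s) drawn

Segment lengths:
  seg 1: (9,3) -> (0.515,11.485), length = 12
  seg 2: (0.515,11.485) -> (-9.385,21.385), length = 14
  seg 3: (-9.385,21.385) -> (-5.385,21.385), length = 4
  seg 4: (-5.385,21.385) -> (-15.385,21.385), length = 10
  seg 5: (-15.385,21.385) -> (-35.385,21.385), length = 20
Total = 60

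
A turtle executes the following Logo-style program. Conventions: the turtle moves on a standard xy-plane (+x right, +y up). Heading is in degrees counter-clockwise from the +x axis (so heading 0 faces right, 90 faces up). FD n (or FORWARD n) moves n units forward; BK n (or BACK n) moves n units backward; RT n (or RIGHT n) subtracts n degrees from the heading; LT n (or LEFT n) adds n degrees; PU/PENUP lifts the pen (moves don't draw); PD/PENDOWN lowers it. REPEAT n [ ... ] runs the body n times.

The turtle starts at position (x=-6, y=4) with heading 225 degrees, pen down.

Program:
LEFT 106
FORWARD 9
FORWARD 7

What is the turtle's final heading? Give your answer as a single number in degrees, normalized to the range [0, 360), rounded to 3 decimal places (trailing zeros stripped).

Executing turtle program step by step:
Start: pos=(-6,4), heading=225, pen down
LT 106: heading 225 -> 331
FD 9: (-6,4) -> (1.872,-0.363) [heading=331, draw]
FD 7: (1.872,-0.363) -> (7.994,-3.757) [heading=331, draw]
Final: pos=(7.994,-3.757), heading=331, 2 segment(s) drawn

Answer: 331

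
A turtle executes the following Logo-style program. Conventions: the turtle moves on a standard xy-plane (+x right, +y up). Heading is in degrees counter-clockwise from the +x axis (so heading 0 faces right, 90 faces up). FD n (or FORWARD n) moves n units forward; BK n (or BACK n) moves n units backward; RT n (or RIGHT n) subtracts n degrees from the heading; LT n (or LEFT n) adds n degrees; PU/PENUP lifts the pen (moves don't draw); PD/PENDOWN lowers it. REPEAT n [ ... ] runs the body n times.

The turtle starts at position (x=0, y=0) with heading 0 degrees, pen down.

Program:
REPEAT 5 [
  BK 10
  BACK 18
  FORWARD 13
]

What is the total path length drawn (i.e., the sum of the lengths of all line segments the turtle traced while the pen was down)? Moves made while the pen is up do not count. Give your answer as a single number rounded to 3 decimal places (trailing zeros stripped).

Executing turtle program step by step:
Start: pos=(0,0), heading=0, pen down
REPEAT 5 [
  -- iteration 1/5 --
  BK 10: (0,0) -> (-10,0) [heading=0, draw]
  BK 18: (-10,0) -> (-28,0) [heading=0, draw]
  FD 13: (-28,0) -> (-15,0) [heading=0, draw]
  -- iteration 2/5 --
  BK 10: (-15,0) -> (-25,0) [heading=0, draw]
  BK 18: (-25,0) -> (-43,0) [heading=0, draw]
  FD 13: (-43,0) -> (-30,0) [heading=0, draw]
  -- iteration 3/5 --
  BK 10: (-30,0) -> (-40,0) [heading=0, draw]
  BK 18: (-40,0) -> (-58,0) [heading=0, draw]
  FD 13: (-58,0) -> (-45,0) [heading=0, draw]
  -- iteration 4/5 --
  BK 10: (-45,0) -> (-55,0) [heading=0, draw]
  BK 18: (-55,0) -> (-73,0) [heading=0, draw]
  FD 13: (-73,0) -> (-60,0) [heading=0, draw]
  -- iteration 5/5 --
  BK 10: (-60,0) -> (-70,0) [heading=0, draw]
  BK 18: (-70,0) -> (-88,0) [heading=0, draw]
  FD 13: (-88,0) -> (-75,0) [heading=0, draw]
]
Final: pos=(-75,0), heading=0, 15 segment(s) drawn

Segment lengths:
  seg 1: (0,0) -> (-10,0), length = 10
  seg 2: (-10,0) -> (-28,0), length = 18
  seg 3: (-28,0) -> (-15,0), length = 13
  seg 4: (-15,0) -> (-25,0), length = 10
  seg 5: (-25,0) -> (-43,0), length = 18
  seg 6: (-43,0) -> (-30,0), length = 13
  seg 7: (-30,0) -> (-40,0), length = 10
  seg 8: (-40,0) -> (-58,0), length = 18
  seg 9: (-58,0) -> (-45,0), length = 13
  seg 10: (-45,0) -> (-55,0), length = 10
  seg 11: (-55,0) -> (-73,0), length = 18
  seg 12: (-73,0) -> (-60,0), length = 13
  seg 13: (-60,0) -> (-70,0), length = 10
  seg 14: (-70,0) -> (-88,0), length = 18
  seg 15: (-88,0) -> (-75,0), length = 13
Total = 205

Answer: 205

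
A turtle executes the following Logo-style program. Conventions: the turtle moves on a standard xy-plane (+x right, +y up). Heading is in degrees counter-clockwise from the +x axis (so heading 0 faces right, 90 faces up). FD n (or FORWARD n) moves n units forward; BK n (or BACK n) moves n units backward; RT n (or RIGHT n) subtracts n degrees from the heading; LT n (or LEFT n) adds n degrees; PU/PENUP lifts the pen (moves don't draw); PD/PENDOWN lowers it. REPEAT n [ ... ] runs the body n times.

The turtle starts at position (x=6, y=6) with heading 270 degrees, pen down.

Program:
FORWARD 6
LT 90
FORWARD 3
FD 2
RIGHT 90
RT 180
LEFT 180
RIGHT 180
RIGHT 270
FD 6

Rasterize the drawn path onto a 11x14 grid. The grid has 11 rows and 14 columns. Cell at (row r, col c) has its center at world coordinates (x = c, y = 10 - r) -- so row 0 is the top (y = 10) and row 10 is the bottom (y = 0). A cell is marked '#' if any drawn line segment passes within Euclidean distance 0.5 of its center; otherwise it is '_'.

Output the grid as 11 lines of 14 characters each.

Answer: ______________
______________
______________
______________
______#_______
______#_______
______#_______
______#_______
______#_______
______#_______
_____#######__

Derivation:
Segment 0: (6,6) -> (6,0)
Segment 1: (6,0) -> (9,-0)
Segment 2: (9,-0) -> (11,-0)
Segment 3: (11,-0) -> (5,-0)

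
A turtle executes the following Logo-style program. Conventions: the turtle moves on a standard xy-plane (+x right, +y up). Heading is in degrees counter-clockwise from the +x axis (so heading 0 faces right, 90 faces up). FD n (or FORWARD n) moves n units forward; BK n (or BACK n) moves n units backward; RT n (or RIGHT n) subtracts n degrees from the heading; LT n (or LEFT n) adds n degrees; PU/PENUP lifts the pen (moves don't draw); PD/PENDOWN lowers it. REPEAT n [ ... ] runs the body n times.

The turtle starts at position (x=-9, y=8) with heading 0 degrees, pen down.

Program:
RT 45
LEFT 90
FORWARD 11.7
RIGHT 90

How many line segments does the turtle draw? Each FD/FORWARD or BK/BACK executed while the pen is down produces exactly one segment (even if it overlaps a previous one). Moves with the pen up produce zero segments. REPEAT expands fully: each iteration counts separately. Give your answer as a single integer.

Executing turtle program step by step:
Start: pos=(-9,8), heading=0, pen down
RT 45: heading 0 -> 315
LT 90: heading 315 -> 45
FD 11.7: (-9,8) -> (-0.727,16.273) [heading=45, draw]
RT 90: heading 45 -> 315
Final: pos=(-0.727,16.273), heading=315, 1 segment(s) drawn
Segments drawn: 1

Answer: 1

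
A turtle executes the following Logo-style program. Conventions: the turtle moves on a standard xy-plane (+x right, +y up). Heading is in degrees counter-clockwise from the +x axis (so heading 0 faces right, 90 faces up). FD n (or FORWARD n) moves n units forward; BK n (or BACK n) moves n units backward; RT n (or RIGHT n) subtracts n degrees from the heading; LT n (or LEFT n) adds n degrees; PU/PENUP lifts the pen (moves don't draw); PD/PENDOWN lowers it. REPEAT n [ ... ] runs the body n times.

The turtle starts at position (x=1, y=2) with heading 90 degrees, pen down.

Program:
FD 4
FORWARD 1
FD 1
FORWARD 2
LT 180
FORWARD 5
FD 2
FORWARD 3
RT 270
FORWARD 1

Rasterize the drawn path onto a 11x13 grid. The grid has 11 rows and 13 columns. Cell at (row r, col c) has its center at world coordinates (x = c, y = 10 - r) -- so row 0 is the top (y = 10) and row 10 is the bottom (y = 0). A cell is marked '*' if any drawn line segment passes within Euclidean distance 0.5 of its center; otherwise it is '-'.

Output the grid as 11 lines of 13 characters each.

Segment 0: (1,2) -> (1,6)
Segment 1: (1,6) -> (1,7)
Segment 2: (1,7) -> (1,8)
Segment 3: (1,8) -> (1,10)
Segment 4: (1,10) -> (1,5)
Segment 5: (1,5) -> (1,3)
Segment 6: (1,3) -> (1,0)
Segment 7: (1,0) -> (2,0)

Answer: -*-----------
-*-----------
-*-----------
-*-----------
-*-----------
-*-----------
-*-----------
-*-----------
-*-----------
-*-----------
-**----------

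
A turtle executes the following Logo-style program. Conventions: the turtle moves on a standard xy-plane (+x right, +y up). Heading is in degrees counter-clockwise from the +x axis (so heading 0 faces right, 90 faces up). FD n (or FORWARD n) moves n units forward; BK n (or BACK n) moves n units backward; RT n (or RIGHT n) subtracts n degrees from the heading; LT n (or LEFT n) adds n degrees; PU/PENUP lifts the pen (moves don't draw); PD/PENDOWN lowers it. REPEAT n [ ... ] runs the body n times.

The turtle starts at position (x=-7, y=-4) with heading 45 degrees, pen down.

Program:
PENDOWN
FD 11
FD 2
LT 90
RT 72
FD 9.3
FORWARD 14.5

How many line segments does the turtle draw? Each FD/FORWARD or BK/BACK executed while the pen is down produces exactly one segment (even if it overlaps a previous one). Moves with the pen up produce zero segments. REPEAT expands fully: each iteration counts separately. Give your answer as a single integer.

Executing turtle program step by step:
Start: pos=(-7,-4), heading=45, pen down
PD: pen down
FD 11: (-7,-4) -> (0.778,3.778) [heading=45, draw]
FD 2: (0.778,3.778) -> (2.192,5.192) [heading=45, draw]
LT 90: heading 45 -> 135
RT 72: heading 135 -> 63
FD 9.3: (2.192,5.192) -> (6.414,13.479) [heading=63, draw]
FD 14.5: (6.414,13.479) -> (12.997,26.398) [heading=63, draw]
Final: pos=(12.997,26.398), heading=63, 4 segment(s) drawn
Segments drawn: 4

Answer: 4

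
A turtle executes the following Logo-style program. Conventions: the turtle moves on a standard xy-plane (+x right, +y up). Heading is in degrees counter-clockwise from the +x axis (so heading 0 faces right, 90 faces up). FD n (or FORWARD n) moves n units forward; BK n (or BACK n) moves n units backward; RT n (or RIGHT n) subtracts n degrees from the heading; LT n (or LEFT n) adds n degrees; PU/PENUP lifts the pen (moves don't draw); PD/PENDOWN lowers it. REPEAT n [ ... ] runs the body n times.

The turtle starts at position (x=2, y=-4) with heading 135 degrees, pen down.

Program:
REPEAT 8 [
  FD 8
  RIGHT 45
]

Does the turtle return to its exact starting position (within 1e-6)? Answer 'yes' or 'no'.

Answer: yes

Derivation:
Executing turtle program step by step:
Start: pos=(2,-4), heading=135, pen down
REPEAT 8 [
  -- iteration 1/8 --
  FD 8: (2,-4) -> (-3.657,1.657) [heading=135, draw]
  RT 45: heading 135 -> 90
  -- iteration 2/8 --
  FD 8: (-3.657,1.657) -> (-3.657,9.657) [heading=90, draw]
  RT 45: heading 90 -> 45
  -- iteration 3/8 --
  FD 8: (-3.657,9.657) -> (2,15.314) [heading=45, draw]
  RT 45: heading 45 -> 0
  -- iteration 4/8 --
  FD 8: (2,15.314) -> (10,15.314) [heading=0, draw]
  RT 45: heading 0 -> 315
  -- iteration 5/8 --
  FD 8: (10,15.314) -> (15.657,9.657) [heading=315, draw]
  RT 45: heading 315 -> 270
  -- iteration 6/8 --
  FD 8: (15.657,9.657) -> (15.657,1.657) [heading=270, draw]
  RT 45: heading 270 -> 225
  -- iteration 7/8 --
  FD 8: (15.657,1.657) -> (10,-4) [heading=225, draw]
  RT 45: heading 225 -> 180
  -- iteration 8/8 --
  FD 8: (10,-4) -> (2,-4) [heading=180, draw]
  RT 45: heading 180 -> 135
]
Final: pos=(2,-4), heading=135, 8 segment(s) drawn

Start position: (2, -4)
Final position: (2, -4)
Distance = 0; < 1e-6 -> CLOSED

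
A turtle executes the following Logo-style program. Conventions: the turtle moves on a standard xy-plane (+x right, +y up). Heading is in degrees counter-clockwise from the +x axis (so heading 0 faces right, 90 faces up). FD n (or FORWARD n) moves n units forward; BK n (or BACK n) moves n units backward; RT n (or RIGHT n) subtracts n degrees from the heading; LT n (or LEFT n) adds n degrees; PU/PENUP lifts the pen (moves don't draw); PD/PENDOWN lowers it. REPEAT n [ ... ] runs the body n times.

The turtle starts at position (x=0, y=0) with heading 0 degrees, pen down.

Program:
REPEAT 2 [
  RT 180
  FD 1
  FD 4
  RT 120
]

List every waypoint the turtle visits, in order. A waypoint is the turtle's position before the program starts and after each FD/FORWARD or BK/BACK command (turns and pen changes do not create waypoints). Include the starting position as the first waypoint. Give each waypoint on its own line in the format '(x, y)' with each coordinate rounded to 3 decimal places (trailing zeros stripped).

Executing turtle program step by step:
Start: pos=(0,0), heading=0, pen down
REPEAT 2 [
  -- iteration 1/2 --
  RT 180: heading 0 -> 180
  FD 1: (0,0) -> (-1,0) [heading=180, draw]
  FD 4: (-1,0) -> (-5,0) [heading=180, draw]
  RT 120: heading 180 -> 60
  -- iteration 2/2 --
  RT 180: heading 60 -> 240
  FD 1: (-5,0) -> (-5.5,-0.866) [heading=240, draw]
  FD 4: (-5.5,-0.866) -> (-7.5,-4.33) [heading=240, draw]
  RT 120: heading 240 -> 120
]
Final: pos=(-7.5,-4.33), heading=120, 4 segment(s) drawn
Waypoints (5 total):
(0, 0)
(-1, 0)
(-5, 0)
(-5.5, -0.866)
(-7.5, -4.33)

Answer: (0, 0)
(-1, 0)
(-5, 0)
(-5.5, -0.866)
(-7.5, -4.33)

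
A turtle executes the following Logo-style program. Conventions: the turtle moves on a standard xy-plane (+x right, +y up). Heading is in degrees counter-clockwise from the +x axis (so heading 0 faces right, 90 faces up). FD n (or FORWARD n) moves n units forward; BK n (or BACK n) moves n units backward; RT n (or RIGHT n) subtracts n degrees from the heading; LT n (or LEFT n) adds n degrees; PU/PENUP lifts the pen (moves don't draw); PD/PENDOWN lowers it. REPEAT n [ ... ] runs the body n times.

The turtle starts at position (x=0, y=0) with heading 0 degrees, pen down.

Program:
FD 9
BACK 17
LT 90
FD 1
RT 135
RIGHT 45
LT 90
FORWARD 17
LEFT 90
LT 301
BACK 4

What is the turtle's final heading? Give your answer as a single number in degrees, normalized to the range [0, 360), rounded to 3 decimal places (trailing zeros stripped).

Executing turtle program step by step:
Start: pos=(0,0), heading=0, pen down
FD 9: (0,0) -> (9,0) [heading=0, draw]
BK 17: (9,0) -> (-8,0) [heading=0, draw]
LT 90: heading 0 -> 90
FD 1: (-8,0) -> (-8,1) [heading=90, draw]
RT 135: heading 90 -> 315
RT 45: heading 315 -> 270
LT 90: heading 270 -> 0
FD 17: (-8,1) -> (9,1) [heading=0, draw]
LT 90: heading 0 -> 90
LT 301: heading 90 -> 31
BK 4: (9,1) -> (5.571,-1.06) [heading=31, draw]
Final: pos=(5.571,-1.06), heading=31, 5 segment(s) drawn

Answer: 31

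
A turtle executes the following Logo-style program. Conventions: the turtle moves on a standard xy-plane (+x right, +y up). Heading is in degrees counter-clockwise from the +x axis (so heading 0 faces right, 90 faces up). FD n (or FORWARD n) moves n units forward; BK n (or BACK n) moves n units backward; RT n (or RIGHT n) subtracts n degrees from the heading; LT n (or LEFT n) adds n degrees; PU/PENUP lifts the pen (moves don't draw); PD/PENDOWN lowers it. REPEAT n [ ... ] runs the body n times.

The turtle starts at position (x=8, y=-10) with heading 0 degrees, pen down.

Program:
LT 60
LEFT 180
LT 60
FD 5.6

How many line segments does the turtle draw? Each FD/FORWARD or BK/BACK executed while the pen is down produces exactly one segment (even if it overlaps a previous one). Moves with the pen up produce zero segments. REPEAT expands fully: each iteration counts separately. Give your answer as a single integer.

Executing turtle program step by step:
Start: pos=(8,-10), heading=0, pen down
LT 60: heading 0 -> 60
LT 180: heading 60 -> 240
LT 60: heading 240 -> 300
FD 5.6: (8,-10) -> (10.8,-14.85) [heading=300, draw]
Final: pos=(10.8,-14.85), heading=300, 1 segment(s) drawn
Segments drawn: 1

Answer: 1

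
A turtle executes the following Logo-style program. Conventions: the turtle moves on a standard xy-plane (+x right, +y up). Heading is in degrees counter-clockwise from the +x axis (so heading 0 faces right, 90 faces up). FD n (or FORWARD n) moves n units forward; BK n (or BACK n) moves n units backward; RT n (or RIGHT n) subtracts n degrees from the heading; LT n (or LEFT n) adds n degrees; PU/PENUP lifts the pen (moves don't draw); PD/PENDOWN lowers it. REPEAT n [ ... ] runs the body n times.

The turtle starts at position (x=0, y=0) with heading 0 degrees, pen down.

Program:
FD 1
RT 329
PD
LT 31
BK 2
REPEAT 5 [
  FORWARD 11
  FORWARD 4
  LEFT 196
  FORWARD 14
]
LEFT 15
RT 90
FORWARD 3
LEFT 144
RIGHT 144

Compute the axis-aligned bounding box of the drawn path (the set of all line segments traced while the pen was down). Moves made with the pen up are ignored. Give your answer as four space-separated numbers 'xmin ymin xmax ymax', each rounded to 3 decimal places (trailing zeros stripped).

Executing turtle program step by step:
Start: pos=(0,0), heading=0, pen down
FD 1: (0,0) -> (1,0) [heading=0, draw]
RT 329: heading 0 -> 31
PD: pen down
LT 31: heading 31 -> 62
BK 2: (1,0) -> (0.061,-1.766) [heading=62, draw]
REPEAT 5 [
  -- iteration 1/5 --
  FD 11: (0.061,-1.766) -> (5.225,7.947) [heading=62, draw]
  FD 4: (5.225,7.947) -> (7.103,11.478) [heading=62, draw]
  LT 196: heading 62 -> 258
  FD 14: (7.103,11.478) -> (4.192,-2.216) [heading=258, draw]
  -- iteration 2/5 --
  FD 11: (4.192,-2.216) -> (1.905,-12.975) [heading=258, draw]
  FD 4: (1.905,-12.975) -> (1.074,-16.888) [heading=258, draw]
  LT 196: heading 258 -> 94
  FD 14: (1.074,-16.888) -> (0.097,-2.922) [heading=94, draw]
  -- iteration 3/5 --
  FD 11: (0.097,-2.922) -> (-0.67,8.051) [heading=94, draw]
  FD 4: (-0.67,8.051) -> (-0.949,12.041) [heading=94, draw]
  LT 196: heading 94 -> 290
  FD 14: (-0.949,12.041) -> (3.839,-1.114) [heading=290, draw]
  -- iteration 4/5 --
  FD 11: (3.839,-1.114) -> (7.601,-11.451) [heading=290, draw]
  FD 4: (7.601,-11.451) -> (8.969,-15.21) [heading=290, draw]
  LT 196: heading 290 -> 126
  FD 14: (8.969,-15.21) -> (0.74,-3.883) [heading=126, draw]
  -- iteration 5/5 --
  FD 11: (0.74,-3.883) -> (-5.725,5.016) [heading=126, draw]
  FD 4: (-5.725,5.016) -> (-8.076,8.252) [heading=126, draw]
  LT 196: heading 126 -> 322
  FD 14: (-8.076,8.252) -> (2.956,-0.367) [heading=322, draw]
]
LT 15: heading 322 -> 337
RT 90: heading 337 -> 247
FD 3: (2.956,-0.367) -> (1.784,-3.129) [heading=247, draw]
LT 144: heading 247 -> 31
RT 144: heading 31 -> 247
Final: pos=(1.784,-3.129), heading=247, 18 segment(s) drawn

Segment endpoints: x in {-8.076, -5.725, -0.949, -0.67, 0, 0.061, 0.097, 0.74, 1, 1.074, 1.784, 1.905, 2.956, 3.839, 4.192, 5.225, 7.103, 7.601, 8.969}, y in {-16.888, -15.21, -12.975, -11.451, -3.883, -3.129, -2.922, -2.216, -1.766, -1.114, -0.367, 0, 5.016, 7.947, 8.051, 8.252, 11.478, 12.041}
xmin=-8.076, ymin=-16.888, xmax=8.969, ymax=12.041

Answer: -8.076 -16.888 8.969 12.041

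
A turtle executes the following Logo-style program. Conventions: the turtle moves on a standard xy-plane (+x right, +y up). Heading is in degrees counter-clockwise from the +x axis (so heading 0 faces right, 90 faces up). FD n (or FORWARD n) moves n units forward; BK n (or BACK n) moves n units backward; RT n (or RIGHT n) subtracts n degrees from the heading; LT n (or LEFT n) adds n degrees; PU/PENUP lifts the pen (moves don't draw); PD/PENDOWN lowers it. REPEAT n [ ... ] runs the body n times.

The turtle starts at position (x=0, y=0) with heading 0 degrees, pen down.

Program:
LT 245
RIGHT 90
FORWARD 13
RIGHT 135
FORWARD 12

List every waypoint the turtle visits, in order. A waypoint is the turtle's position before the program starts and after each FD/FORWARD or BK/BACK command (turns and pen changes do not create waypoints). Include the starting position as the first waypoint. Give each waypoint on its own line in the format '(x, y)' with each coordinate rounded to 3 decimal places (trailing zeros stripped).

Answer: (0, 0)
(-11.782, 5.494)
(-0.506, 9.598)

Derivation:
Executing turtle program step by step:
Start: pos=(0,0), heading=0, pen down
LT 245: heading 0 -> 245
RT 90: heading 245 -> 155
FD 13: (0,0) -> (-11.782,5.494) [heading=155, draw]
RT 135: heading 155 -> 20
FD 12: (-11.782,5.494) -> (-0.506,9.598) [heading=20, draw]
Final: pos=(-0.506,9.598), heading=20, 2 segment(s) drawn
Waypoints (3 total):
(0, 0)
(-11.782, 5.494)
(-0.506, 9.598)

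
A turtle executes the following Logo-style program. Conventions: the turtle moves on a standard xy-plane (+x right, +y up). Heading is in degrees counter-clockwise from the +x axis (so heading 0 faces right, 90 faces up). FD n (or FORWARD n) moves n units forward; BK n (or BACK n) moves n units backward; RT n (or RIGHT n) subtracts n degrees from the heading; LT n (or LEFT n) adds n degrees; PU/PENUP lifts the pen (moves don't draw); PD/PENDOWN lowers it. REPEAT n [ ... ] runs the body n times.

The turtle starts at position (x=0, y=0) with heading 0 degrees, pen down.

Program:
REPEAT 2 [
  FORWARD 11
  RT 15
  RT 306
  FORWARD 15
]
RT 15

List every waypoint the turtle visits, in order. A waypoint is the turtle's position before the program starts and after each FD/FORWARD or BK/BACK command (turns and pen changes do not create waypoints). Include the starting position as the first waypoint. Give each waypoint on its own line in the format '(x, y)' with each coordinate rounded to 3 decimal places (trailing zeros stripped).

Answer: (0, 0)
(11, 0)
(22.657, 9.44)
(31.206, 16.362)
(34.324, 31.035)

Derivation:
Executing turtle program step by step:
Start: pos=(0,0), heading=0, pen down
REPEAT 2 [
  -- iteration 1/2 --
  FD 11: (0,0) -> (11,0) [heading=0, draw]
  RT 15: heading 0 -> 345
  RT 306: heading 345 -> 39
  FD 15: (11,0) -> (22.657,9.44) [heading=39, draw]
  -- iteration 2/2 --
  FD 11: (22.657,9.44) -> (31.206,16.362) [heading=39, draw]
  RT 15: heading 39 -> 24
  RT 306: heading 24 -> 78
  FD 15: (31.206,16.362) -> (34.324,31.035) [heading=78, draw]
]
RT 15: heading 78 -> 63
Final: pos=(34.324,31.035), heading=63, 4 segment(s) drawn
Waypoints (5 total):
(0, 0)
(11, 0)
(22.657, 9.44)
(31.206, 16.362)
(34.324, 31.035)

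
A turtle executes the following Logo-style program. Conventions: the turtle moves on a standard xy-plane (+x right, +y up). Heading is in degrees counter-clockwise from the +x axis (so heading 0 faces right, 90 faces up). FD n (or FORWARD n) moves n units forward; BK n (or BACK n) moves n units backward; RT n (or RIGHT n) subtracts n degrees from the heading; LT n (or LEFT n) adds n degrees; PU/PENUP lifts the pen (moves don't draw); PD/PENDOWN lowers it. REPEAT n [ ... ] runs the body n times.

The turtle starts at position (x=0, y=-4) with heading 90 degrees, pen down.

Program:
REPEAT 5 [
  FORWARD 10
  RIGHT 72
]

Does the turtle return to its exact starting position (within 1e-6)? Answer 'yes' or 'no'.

Executing turtle program step by step:
Start: pos=(0,-4), heading=90, pen down
REPEAT 5 [
  -- iteration 1/5 --
  FD 10: (0,-4) -> (0,6) [heading=90, draw]
  RT 72: heading 90 -> 18
  -- iteration 2/5 --
  FD 10: (0,6) -> (9.511,9.09) [heading=18, draw]
  RT 72: heading 18 -> 306
  -- iteration 3/5 --
  FD 10: (9.511,9.09) -> (15.388,1) [heading=306, draw]
  RT 72: heading 306 -> 234
  -- iteration 4/5 --
  FD 10: (15.388,1) -> (9.511,-7.09) [heading=234, draw]
  RT 72: heading 234 -> 162
  -- iteration 5/5 --
  FD 10: (9.511,-7.09) -> (0,-4) [heading=162, draw]
  RT 72: heading 162 -> 90
]
Final: pos=(0,-4), heading=90, 5 segment(s) drawn

Start position: (0, -4)
Final position: (0, -4)
Distance = 0; < 1e-6 -> CLOSED

Answer: yes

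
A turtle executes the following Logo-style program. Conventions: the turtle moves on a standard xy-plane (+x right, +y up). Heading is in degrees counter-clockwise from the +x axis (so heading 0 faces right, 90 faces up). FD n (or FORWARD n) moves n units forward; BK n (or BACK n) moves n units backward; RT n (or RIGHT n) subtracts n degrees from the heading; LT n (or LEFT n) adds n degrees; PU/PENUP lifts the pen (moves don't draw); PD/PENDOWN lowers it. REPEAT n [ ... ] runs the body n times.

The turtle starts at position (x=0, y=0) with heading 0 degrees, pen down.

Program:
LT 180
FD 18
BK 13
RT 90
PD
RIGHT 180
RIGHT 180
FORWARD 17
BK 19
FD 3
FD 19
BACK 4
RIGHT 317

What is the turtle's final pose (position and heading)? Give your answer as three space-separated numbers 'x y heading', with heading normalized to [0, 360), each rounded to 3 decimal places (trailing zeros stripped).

Executing turtle program step by step:
Start: pos=(0,0), heading=0, pen down
LT 180: heading 0 -> 180
FD 18: (0,0) -> (-18,0) [heading=180, draw]
BK 13: (-18,0) -> (-5,0) [heading=180, draw]
RT 90: heading 180 -> 90
PD: pen down
RT 180: heading 90 -> 270
RT 180: heading 270 -> 90
FD 17: (-5,0) -> (-5,17) [heading=90, draw]
BK 19: (-5,17) -> (-5,-2) [heading=90, draw]
FD 3: (-5,-2) -> (-5,1) [heading=90, draw]
FD 19: (-5,1) -> (-5,20) [heading=90, draw]
BK 4: (-5,20) -> (-5,16) [heading=90, draw]
RT 317: heading 90 -> 133
Final: pos=(-5,16), heading=133, 7 segment(s) drawn

Answer: -5 16 133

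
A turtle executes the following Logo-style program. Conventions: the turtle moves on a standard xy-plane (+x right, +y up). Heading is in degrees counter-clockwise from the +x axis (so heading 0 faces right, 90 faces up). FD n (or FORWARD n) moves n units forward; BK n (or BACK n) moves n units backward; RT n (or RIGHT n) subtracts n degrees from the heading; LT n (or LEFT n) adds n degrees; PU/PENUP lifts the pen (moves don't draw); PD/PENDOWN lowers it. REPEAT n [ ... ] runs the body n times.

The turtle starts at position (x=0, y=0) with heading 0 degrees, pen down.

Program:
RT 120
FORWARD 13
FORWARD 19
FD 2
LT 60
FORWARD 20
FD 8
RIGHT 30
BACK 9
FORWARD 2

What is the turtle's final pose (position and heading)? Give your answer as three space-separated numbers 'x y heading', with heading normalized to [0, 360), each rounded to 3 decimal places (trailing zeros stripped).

Executing turtle program step by step:
Start: pos=(0,0), heading=0, pen down
RT 120: heading 0 -> 240
FD 13: (0,0) -> (-6.5,-11.258) [heading=240, draw]
FD 19: (-6.5,-11.258) -> (-16,-27.713) [heading=240, draw]
FD 2: (-16,-27.713) -> (-17,-29.445) [heading=240, draw]
LT 60: heading 240 -> 300
FD 20: (-17,-29.445) -> (-7,-46.765) [heading=300, draw]
FD 8: (-7,-46.765) -> (-3,-53.694) [heading=300, draw]
RT 30: heading 300 -> 270
BK 9: (-3,-53.694) -> (-3,-44.694) [heading=270, draw]
FD 2: (-3,-44.694) -> (-3,-46.694) [heading=270, draw]
Final: pos=(-3,-46.694), heading=270, 7 segment(s) drawn

Answer: -3 -46.694 270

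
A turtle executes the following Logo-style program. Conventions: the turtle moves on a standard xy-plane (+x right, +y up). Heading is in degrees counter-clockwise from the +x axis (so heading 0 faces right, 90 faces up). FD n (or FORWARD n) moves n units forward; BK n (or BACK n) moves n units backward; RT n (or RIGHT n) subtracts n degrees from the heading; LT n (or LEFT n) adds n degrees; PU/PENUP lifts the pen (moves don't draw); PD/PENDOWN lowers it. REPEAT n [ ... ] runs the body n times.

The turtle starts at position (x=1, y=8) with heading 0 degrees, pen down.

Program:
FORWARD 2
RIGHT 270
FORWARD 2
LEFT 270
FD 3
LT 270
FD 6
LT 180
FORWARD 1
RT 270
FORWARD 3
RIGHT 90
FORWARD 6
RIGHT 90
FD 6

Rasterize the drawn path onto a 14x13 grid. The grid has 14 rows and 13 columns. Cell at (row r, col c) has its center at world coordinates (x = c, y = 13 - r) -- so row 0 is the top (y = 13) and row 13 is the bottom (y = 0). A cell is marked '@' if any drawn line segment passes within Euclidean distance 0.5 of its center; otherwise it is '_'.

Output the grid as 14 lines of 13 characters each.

Segment 0: (1,8) -> (3,8)
Segment 1: (3,8) -> (3,10)
Segment 2: (3,10) -> (6,10)
Segment 3: (6,10) -> (6,4)
Segment 4: (6,4) -> (6,5)
Segment 5: (6,5) -> (3,5)
Segment 6: (3,5) -> (3,11)
Segment 7: (3,11) -> (9,11)

Answer: _____________
_____________
___@@@@@@@___
___@@@@______
___@__@______
_@@@__@______
___@__@______
___@__@______
___@@@@______
______@______
_____________
_____________
_____________
_____________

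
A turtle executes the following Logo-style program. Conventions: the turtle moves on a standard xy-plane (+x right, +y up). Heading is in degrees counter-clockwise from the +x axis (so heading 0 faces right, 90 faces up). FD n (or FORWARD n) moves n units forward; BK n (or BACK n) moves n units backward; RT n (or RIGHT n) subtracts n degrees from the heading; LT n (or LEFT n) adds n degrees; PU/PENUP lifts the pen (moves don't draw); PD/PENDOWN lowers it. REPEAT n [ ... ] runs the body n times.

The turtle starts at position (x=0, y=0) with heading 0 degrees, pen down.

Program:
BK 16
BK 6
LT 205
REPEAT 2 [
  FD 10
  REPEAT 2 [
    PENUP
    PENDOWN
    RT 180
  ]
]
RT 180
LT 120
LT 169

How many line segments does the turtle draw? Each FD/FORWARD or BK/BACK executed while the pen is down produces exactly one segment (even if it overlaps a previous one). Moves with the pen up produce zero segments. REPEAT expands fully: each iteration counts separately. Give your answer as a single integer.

Executing turtle program step by step:
Start: pos=(0,0), heading=0, pen down
BK 16: (0,0) -> (-16,0) [heading=0, draw]
BK 6: (-16,0) -> (-22,0) [heading=0, draw]
LT 205: heading 0 -> 205
REPEAT 2 [
  -- iteration 1/2 --
  FD 10: (-22,0) -> (-31.063,-4.226) [heading=205, draw]
  REPEAT 2 [
    -- iteration 1/2 --
    PU: pen up
    PD: pen down
    RT 180: heading 205 -> 25
    -- iteration 2/2 --
    PU: pen up
    PD: pen down
    RT 180: heading 25 -> 205
  ]
  -- iteration 2/2 --
  FD 10: (-31.063,-4.226) -> (-40.126,-8.452) [heading=205, draw]
  REPEAT 2 [
    -- iteration 1/2 --
    PU: pen up
    PD: pen down
    RT 180: heading 205 -> 25
    -- iteration 2/2 --
    PU: pen up
    PD: pen down
    RT 180: heading 25 -> 205
  ]
]
RT 180: heading 205 -> 25
LT 120: heading 25 -> 145
LT 169: heading 145 -> 314
Final: pos=(-40.126,-8.452), heading=314, 4 segment(s) drawn
Segments drawn: 4

Answer: 4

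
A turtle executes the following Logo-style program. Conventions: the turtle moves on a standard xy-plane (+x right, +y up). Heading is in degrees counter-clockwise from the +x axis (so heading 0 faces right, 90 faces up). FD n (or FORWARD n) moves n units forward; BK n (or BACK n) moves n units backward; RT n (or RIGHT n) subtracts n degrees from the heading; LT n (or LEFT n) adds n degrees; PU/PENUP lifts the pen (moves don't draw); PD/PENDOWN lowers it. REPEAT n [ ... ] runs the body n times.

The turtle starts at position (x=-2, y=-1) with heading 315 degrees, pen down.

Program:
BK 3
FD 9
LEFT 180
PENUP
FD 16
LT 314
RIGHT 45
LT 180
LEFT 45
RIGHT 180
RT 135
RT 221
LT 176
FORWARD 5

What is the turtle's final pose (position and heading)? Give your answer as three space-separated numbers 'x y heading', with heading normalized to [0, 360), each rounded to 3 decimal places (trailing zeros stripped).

Answer: -9.158 1.072 269

Derivation:
Executing turtle program step by step:
Start: pos=(-2,-1), heading=315, pen down
BK 3: (-2,-1) -> (-4.121,1.121) [heading=315, draw]
FD 9: (-4.121,1.121) -> (2.243,-5.243) [heading=315, draw]
LT 180: heading 315 -> 135
PU: pen up
FD 16: (2.243,-5.243) -> (-9.071,6.071) [heading=135, move]
LT 314: heading 135 -> 89
RT 45: heading 89 -> 44
LT 180: heading 44 -> 224
LT 45: heading 224 -> 269
RT 180: heading 269 -> 89
RT 135: heading 89 -> 314
RT 221: heading 314 -> 93
LT 176: heading 93 -> 269
FD 5: (-9.071,6.071) -> (-9.158,1.072) [heading=269, move]
Final: pos=(-9.158,1.072), heading=269, 2 segment(s) drawn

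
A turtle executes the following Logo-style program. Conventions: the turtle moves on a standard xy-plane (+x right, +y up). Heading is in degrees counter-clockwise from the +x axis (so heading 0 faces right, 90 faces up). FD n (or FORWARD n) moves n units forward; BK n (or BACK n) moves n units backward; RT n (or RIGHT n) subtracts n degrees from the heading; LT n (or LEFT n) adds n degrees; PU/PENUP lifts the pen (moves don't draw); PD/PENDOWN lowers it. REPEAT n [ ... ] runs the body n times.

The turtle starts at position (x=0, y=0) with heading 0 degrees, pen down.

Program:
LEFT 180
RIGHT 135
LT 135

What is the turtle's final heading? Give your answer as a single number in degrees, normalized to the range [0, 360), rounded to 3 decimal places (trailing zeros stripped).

Answer: 180

Derivation:
Executing turtle program step by step:
Start: pos=(0,0), heading=0, pen down
LT 180: heading 0 -> 180
RT 135: heading 180 -> 45
LT 135: heading 45 -> 180
Final: pos=(0,0), heading=180, 0 segment(s) drawn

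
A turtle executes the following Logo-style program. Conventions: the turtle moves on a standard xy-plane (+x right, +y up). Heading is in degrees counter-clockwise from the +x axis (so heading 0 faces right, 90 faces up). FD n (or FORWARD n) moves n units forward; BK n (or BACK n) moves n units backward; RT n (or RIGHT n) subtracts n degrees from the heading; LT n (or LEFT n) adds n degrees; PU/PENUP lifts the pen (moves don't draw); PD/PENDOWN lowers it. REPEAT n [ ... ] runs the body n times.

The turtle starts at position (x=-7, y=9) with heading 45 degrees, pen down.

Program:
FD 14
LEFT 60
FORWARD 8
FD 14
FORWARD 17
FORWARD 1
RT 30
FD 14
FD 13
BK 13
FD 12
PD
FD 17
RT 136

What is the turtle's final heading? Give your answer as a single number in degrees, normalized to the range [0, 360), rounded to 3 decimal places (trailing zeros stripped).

Executing turtle program step by step:
Start: pos=(-7,9), heading=45, pen down
FD 14: (-7,9) -> (2.899,18.899) [heading=45, draw]
LT 60: heading 45 -> 105
FD 8: (2.899,18.899) -> (0.829,26.627) [heading=105, draw]
FD 14: (0.829,26.627) -> (-2.795,40.15) [heading=105, draw]
FD 17: (-2.795,40.15) -> (-7.194,56.571) [heading=105, draw]
FD 1: (-7.194,56.571) -> (-7.453,57.537) [heading=105, draw]
RT 30: heading 105 -> 75
FD 14: (-7.453,57.537) -> (-3.83,71.059) [heading=75, draw]
FD 13: (-3.83,71.059) -> (-0.465,83.617) [heading=75, draw]
BK 13: (-0.465,83.617) -> (-3.83,71.059) [heading=75, draw]
FD 12: (-3.83,71.059) -> (-0.724,82.651) [heading=75, draw]
PD: pen down
FD 17: (-0.724,82.651) -> (3.676,99.071) [heading=75, draw]
RT 136: heading 75 -> 299
Final: pos=(3.676,99.071), heading=299, 10 segment(s) drawn

Answer: 299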